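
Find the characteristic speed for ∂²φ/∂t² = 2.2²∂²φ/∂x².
Speed = 2.2. Information travels along characteristics x = x₀ ± 2.2t.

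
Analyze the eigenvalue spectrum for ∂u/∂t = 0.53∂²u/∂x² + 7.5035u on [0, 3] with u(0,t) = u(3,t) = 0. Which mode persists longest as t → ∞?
Eigenvalues: λₙ = 0.53n²π²/3² - 7.5035.
First three modes:
  n=1: λ₁ = 0.53π²/3² - 7.5035 ≈ -6.922
  n=2: λ₂ = 2.12π²/3² - 7.5035 ≈ -5.179
  n=3: λ₃ = 4.77π²/3² - 7.5035 ≈ -2.273
Since 0.53π²/3² ≈ 0.581 < 7.5035, λ₁ < 0.
The n=1 mode grows fastest (−λₙ is largest for n=1) → dominates.
Asymptotic: u ~ c₁ sin(πx/3) e^{6.922t} (exponential growth at rate −λ₁ ≈ 6.922).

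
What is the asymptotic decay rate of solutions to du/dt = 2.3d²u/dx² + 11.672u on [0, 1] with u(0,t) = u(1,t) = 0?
Eigenvalues: λₙ = 2.3n²π²/1² - 11.672.
First three modes:
  n=1: λ₁ = 2.3π² - 11.672 ≈ 11.028
  n=2: λ₂ = 9.2π² - 11.672 ≈ 79.128
  n=3: λ₃ = 20.7π² - 11.672 ≈ 192.629
Since 2.3π² ≈ 22.7 > 11.672, all λₙ > 0.
The n=1 mode decays slowest → dominates as t → ∞.
Asymptotic: u ~ c₁ sin(πx/1) e^{-λ₁t} with decay rate λ₁ ≈ 11.028.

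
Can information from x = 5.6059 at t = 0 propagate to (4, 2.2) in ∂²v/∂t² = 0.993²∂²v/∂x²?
Yes. The domain of dependence is [1.8154, 6.1846], and 5.6059 ∈ [1.8154, 6.1846].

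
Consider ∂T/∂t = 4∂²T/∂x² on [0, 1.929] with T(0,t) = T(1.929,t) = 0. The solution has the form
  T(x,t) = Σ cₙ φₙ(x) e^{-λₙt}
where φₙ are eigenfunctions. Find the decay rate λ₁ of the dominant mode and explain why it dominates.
Eigenvalues: λₙ = 4n²π²/1.929².
First three modes:
  n=1: λ₁ = 4π²/1.929² ≈ 10.61
  n=2: λ₂ = 16π²/1.929² ≈ 42.438 (4× faster decay)
  n=3: λ₃ = 36π²/1.929² ≈ 95.486 (9× faster decay)
As t → ∞, higher modes decay exponentially faster. The n=1 mode dominates: T ~ c₁ sin(πx/1.929) e^{-λ₁t}.
Decay rate: λ₁ = 4π²/1.929² ≈ 10.61.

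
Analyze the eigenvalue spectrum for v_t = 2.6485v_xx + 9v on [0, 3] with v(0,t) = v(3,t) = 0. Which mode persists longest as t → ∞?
Eigenvalues: λₙ = 2.6485n²π²/3² - 9.
First three modes:
  n=1: λ₁ = 2.6485π²/3² - 9 ≈ -6.096
  n=2: λ₂ = 10.594π²/3² - 9 ≈ 2.618
  n=3: λ₃ = 23.8365π²/3² - 9 ≈ 17.14
Since 2.6485π²/3² ≈ 2.904 < 9, λ₁ < 0.
The n=1 mode grows fastest (−λₙ is largest for n=1) → dominates.
Asymptotic: v ~ c₁ sin(πx/3) e^{6.096t} (exponential growth at rate −λ₁ ≈ 6.096).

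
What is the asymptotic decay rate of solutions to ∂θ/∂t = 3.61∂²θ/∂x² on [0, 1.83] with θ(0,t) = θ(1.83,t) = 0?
Eigenvalues: λₙ = 3.61n²π²/1.83².
First three modes:
  n=1: λ₁ = 3.61π²/1.83² ≈ 10.639
  n=2: λ₂ = 14.44π²/1.83² ≈ 42.556 (4× faster decay)
  n=3: λ₃ = 32.49π²/1.83² ≈ 95.752 (9× faster decay)
As t → ∞, higher modes decay exponentially faster. The n=1 mode dominates: θ ~ c₁ sin(πx/1.83) e^{-λ₁t}.
Decay rate: λ₁ = 3.61π²/1.83² ≈ 10.639.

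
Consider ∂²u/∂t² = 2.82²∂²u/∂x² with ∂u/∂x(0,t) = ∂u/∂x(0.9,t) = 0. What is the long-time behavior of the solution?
As t → ∞, u oscillates about a mean that drifts linearly in t (generically unbounded; no decay). There is no damping, so the nonconstant modes persist as standing waves (energy conserved, no decay). But with Neumann conditions at both ends the constant mode has eigenvalue 0: the spatial mean M(t) of u satisfies M'' = 0, so M(t) = M(0) + M'(0)·t. Unless the initial velocity has zero mean (∫u_t(x,0)dx = 0), the solution grows linearly in t (unbounded, though not exponentially); if it does have zero mean, the solution stays bounded and simply oscillates.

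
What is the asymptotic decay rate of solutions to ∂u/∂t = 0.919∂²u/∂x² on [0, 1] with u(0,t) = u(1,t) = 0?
Eigenvalues: λₙ = 0.919n²π².
First three modes:
  n=1: λ₁ = 0.919π² ≈ 9.07
  n=2: λ₂ = 3.676π² ≈ 36.281 (4× faster decay)
  n=3: λ₃ = 8.271π² ≈ 81.631 (9× faster decay)
As t → ∞, higher modes decay exponentially faster. The n=1 mode dominates: u ~ c₁ sin(πx) e^{-λ₁t}.
Decay rate: λ₁ = 0.919π² ≈ 9.07.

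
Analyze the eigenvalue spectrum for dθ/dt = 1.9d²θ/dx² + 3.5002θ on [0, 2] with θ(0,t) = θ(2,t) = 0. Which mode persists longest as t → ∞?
Eigenvalues: λₙ = 1.9n²π²/2² - 3.5002.
First three modes:
  n=1: λ₁ = 1.9π²/2² - 3.5002 ≈ 1.188
  n=2: λ₂ = 7.6π²/2² - 3.5002 ≈ 15.252
  n=3: λ₃ = 17.1π²/2² - 3.5002 ≈ 38.692
Since 1.9π²/2² ≈ 4.688 > 3.5002, all λₙ > 0.
The n=1 mode decays slowest → dominates as t → ∞.
Asymptotic: θ ~ c₁ sin(πx/2) e^{-λ₁t} with decay rate λ₁ ≈ 1.188.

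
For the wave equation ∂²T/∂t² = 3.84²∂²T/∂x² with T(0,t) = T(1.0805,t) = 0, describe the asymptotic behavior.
T oscillates (no decay). Energy is conserved; the solution oscillates indefinitely as standing waves.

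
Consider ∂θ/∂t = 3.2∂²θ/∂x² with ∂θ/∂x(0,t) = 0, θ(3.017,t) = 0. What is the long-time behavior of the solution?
As t → ∞, θ → 0. Heat escapes through the Dirichlet boundary.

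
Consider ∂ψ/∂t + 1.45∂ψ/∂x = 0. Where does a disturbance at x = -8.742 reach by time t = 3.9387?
At x = -3.030885. The characteristic carries data from (-8.742, 0) to (-3.030885, 3.9387).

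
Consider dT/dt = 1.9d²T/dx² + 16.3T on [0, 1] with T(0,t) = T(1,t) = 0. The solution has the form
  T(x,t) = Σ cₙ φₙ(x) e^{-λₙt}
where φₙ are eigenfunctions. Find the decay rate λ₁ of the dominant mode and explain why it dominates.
Eigenvalues: λₙ = 1.9n²π²/1² - 16.3.
First three modes:
  n=1: λ₁ = 1.9π² - 16.3 ≈ 2.452
  n=2: λ₂ = 7.6π² - 16.3 ≈ 58.709
  n=3: λ₃ = 17.1π² - 16.3 ≈ 152.47
Since 1.9π² ≈ 18.752 > 16.3, all λₙ > 0.
The n=1 mode decays slowest → dominates as t → ∞.
Asymptotic: T ~ c₁ sin(πx/1) e^{-λ₁t} with decay rate λ₁ ≈ 2.452.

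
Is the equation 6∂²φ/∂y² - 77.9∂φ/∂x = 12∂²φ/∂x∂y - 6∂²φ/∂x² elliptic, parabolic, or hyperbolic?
Rewriting in standard form: 6∂²φ/∂x² - 12∂²φ/∂x∂y + 6∂²φ/∂y² - 77.9∂φ/∂x = 0. Computing B² - 4AC with A = 6, B = -12, C = 6: discriminant = 0 (zero). Answer: parabolic.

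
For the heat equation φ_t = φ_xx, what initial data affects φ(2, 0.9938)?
The entire real line. The heat equation has infinite propagation speed: any initial disturbance instantly affects all points (though exponentially small far away).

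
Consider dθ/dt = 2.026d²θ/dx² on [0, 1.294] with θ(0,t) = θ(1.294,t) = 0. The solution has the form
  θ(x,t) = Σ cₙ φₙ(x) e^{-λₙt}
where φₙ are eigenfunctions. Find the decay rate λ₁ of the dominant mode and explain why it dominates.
Eigenvalues: λₙ = 2.026n²π²/1.294².
First three modes:
  n=1: λ₁ = 2.026π²/1.294² ≈ 11.942
  n=2: λ₂ = 8.104π²/1.294² ≈ 47.767 (4× faster decay)
  n=3: λ₃ = 18.234π²/1.294² ≈ 107.476 (9× faster decay)
As t → ∞, higher modes decay exponentially faster. The n=1 mode dominates: θ ~ c₁ sin(πx/1.294) e^{-λ₁t}.
Decay rate: λ₁ = 2.026π²/1.294² ≈ 11.942.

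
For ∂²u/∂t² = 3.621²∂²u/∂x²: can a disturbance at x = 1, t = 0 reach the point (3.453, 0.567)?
No. The domain of dependence is [1.399893, 5.506107], and 1 is outside this interval.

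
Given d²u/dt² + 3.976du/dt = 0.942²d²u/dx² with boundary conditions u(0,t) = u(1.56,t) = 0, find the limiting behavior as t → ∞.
u → 0. Damping (γ=3.976) dissipates energy; oscillations decay exponentially.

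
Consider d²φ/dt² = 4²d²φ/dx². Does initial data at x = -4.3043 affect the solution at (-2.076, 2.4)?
Yes. The domain of dependence is [-11.676, 7.524], and -4.3043 ∈ [-11.676, 7.524].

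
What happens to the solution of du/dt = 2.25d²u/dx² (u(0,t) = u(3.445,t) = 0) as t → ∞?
u → 0. Heat diffuses out through both boundaries.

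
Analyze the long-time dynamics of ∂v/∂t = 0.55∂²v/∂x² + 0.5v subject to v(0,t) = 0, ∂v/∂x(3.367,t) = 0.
Long-time behavior: v grows unboundedly. Reaction dominates diffusion (r=0.5 > κπ²/(4L²)≈0.12); solution grows exponentially.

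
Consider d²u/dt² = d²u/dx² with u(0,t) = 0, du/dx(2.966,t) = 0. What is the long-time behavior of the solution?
As t → ∞, u oscillates (no decay). Energy is conserved; the solution oscillates indefinitely as standing waves.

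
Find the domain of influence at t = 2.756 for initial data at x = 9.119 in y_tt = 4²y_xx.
Domain of influence: [-1.905, 20.143]. Data at x = 9.119 spreads outward at speed 4.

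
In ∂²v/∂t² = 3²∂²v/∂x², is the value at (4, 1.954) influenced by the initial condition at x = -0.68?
Yes. The domain of dependence is [-1.862, 9.862], and -0.68 ∈ [-1.862, 9.862].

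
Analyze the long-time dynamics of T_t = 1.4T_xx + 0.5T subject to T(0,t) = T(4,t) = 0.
Long-time behavior: T → 0. Diffusion dominates reaction (r=0.5 < κπ²/L²≈0.86); solution decays.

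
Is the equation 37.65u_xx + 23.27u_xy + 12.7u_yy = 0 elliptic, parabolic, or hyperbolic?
Computing B² - 4AC with A = 37.65, B = 23.27, C = 12.7: discriminant = -1371.1271 (negative). Answer: elliptic.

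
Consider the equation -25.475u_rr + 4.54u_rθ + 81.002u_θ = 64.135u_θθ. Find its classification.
Rewriting in standard form: -25.475u_rr + 4.54u_rθ - 64.135u_θθ + 81.002u_θ = 0. Elliptic. (A = -25.475, B = 4.54, C = -64.135 gives B² - 4AC = -6514.7449.)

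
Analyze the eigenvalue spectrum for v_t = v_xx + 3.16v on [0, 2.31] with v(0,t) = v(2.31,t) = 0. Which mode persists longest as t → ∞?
Eigenvalues: λₙ = n²π²/2.31² - 3.16.
First three modes:
  n=1: λ₁ = π²/2.31² - 3.16 ≈ -1.31
  n=2: λ₂ = 4π²/2.31² - 3.16 ≈ 4.238
  n=3: λ₃ = 9π²/2.31² - 3.16 ≈ 13.486
Since π²/2.31² ≈ 1.85 < 3.16, λ₁ < 0.
The n=1 mode grows fastest (−λₙ is largest for n=1) → dominates.
Asymptotic: v ~ c₁ sin(πx/2.31) e^{1.31t} (exponential growth at rate −λ₁ ≈ 1.31).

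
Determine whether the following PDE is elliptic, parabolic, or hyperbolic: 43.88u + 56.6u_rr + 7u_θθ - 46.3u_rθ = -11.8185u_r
Rewriting in standard form: 56.6u_rr - 46.3u_rθ + 7u_θθ + 11.8185u_r + 43.88u = 0. Coefficients: A = 56.6, B = -46.3, C = 7. B² - 4AC = 558.89, which is positive, so the equation is hyperbolic.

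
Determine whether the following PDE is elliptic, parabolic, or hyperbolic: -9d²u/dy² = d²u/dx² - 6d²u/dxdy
Rewriting in standard form: -d²u/dx² + 6d²u/dxdy - 9d²u/dy² = 0. Coefficients: A = -1, B = 6, C = -9. B² - 4AC = 0, which is zero, so the equation is parabolic.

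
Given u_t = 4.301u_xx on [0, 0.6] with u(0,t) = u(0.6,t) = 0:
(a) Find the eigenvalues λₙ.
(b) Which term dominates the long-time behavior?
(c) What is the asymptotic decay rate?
Eigenvalues: λₙ = 4.301n²π²/0.6².
First three modes:
  n=1: λ₁ = 4.301π²/0.6² ≈ 117.914
  n=2: λ₂ = 17.204π²/0.6² ≈ 471.657 (4× faster decay)
  n=3: λ₃ = 38.709π²/0.6² ≈ 1061.229 (9× faster decay)
As t → ∞, higher modes decay exponentially faster. The n=1 mode dominates: u ~ c₁ sin(πx/0.6) e^{-λ₁t}.
Decay rate: λ₁ = 4.301π²/0.6² ≈ 117.914.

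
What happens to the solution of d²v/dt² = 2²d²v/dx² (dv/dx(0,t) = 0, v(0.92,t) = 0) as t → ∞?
v oscillates (no decay). Energy is conserved; the solution oscillates indefinitely as standing waves.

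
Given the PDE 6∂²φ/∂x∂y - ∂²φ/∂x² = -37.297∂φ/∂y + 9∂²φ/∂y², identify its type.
Rewriting in standard form: -∂²φ/∂x² + 6∂²φ/∂x∂y - 9∂²φ/∂y² + 37.297∂φ/∂y = 0. The second-order coefficients are A = -1, B = 6, C = -9. Since B² - 4AC = 0 = 0, this is a parabolic PDE.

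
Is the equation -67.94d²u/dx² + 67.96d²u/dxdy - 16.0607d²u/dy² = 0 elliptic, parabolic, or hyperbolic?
Computing B² - 4AC with A = -67.94, B = 67.96, C = -16.0607: discriminant = 253.905768 (positive). Answer: hyperbolic.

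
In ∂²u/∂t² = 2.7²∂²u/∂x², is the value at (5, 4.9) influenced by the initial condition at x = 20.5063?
No. The domain of dependence is [-8.23, 18.23], and 20.5063 is outside this interval.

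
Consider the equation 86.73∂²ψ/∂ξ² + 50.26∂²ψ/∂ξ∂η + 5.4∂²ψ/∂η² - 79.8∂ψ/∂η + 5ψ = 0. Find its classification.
Hyperbolic. (A = 86.73, B = 50.26, C = 5.4 gives B² - 4AC = 652.6996.)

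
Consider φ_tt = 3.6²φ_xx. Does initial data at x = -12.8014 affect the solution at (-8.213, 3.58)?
Yes. The domain of dependence is [-21.101, 4.675], and -12.8014 ∈ [-21.101, 4.675].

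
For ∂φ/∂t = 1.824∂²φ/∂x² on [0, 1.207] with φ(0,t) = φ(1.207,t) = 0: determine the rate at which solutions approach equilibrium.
Eigenvalues: λₙ = 1.824n²π²/1.207².
First three modes:
  n=1: λ₁ = 1.824π²/1.207² ≈ 12.357
  n=2: λ₂ = 7.296π²/1.207² ≈ 49.428 (4× faster decay)
  n=3: λ₃ = 16.416π²/1.207² ≈ 111.212 (9× faster decay)
As t → ∞, higher modes decay exponentially faster. The n=1 mode dominates: φ ~ c₁ sin(πx/1.207) e^{-λ₁t}.
Decay rate: λ₁ = 1.824π²/1.207² ≈ 12.357.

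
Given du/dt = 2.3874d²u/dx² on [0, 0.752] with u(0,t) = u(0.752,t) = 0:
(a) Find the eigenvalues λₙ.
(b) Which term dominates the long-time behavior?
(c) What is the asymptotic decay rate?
Eigenvalues: λₙ = 2.3874n²π²/0.752².
First three modes:
  n=1: λ₁ = 2.3874π²/0.752² ≈ 41.667
  n=2: λ₂ = 9.5496π²/0.752² ≈ 166.667 (4× faster decay)
  n=3: λ₃ = 21.4866π²/0.752² ≈ 375 (9× faster decay)
As t → ∞, higher modes decay exponentially faster. The n=1 mode dominates: u ~ c₁ sin(πx/0.752) e^{-λ₁t}.
Decay rate: λ₁ = 2.3874π²/0.752² ≈ 41.667.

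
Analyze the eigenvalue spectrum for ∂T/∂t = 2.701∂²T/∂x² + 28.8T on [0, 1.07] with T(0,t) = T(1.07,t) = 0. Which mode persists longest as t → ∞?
Eigenvalues: λₙ = 2.701n²π²/1.07² - 28.8.
First three modes:
  n=1: λ₁ = 2.701π²/1.07² - 28.8 ≈ -5.516
  n=2: λ₂ = 10.804π²/1.07² - 28.8 ≈ 64.336
  n=3: λ₃ = 24.309π²/1.07² - 28.8 ≈ 180.756
Since 2.701π²/1.07² ≈ 23.284 < 28.8, λ₁ < 0.
The n=1 mode grows fastest (−λₙ is largest for n=1) → dominates.
Asymptotic: T ~ c₁ sin(πx/1.07) e^{5.516t} (exponential growth at rate −λ₁ ≈ 5.516).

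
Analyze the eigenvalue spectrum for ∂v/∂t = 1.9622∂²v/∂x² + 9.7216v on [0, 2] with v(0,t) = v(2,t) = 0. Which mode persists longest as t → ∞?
Eigenvalues: λₙ = 1.9622n²π²/2² - 9.7216.
First three modes:
  n=1: λ₁ = 1.9622π²/2² - 9.7216 ≈ -4.88
  n=2: λ₂ = 7.8488π²/2² - 9.7216 ≈ 9.645
  n=3: λ₃ = 17.6598π²/2² - 9.7216 ≈ 33.852
Since 1.9622π²/2² ≈ 4.842 < 9.7216, λ₁ < 0.
The n=1 mode grows fastest (−λₙ is largest for n=1) → dominates.
Asymptotic: v ~ c₁ sin(πx/2) e^{4.88t} (exponential growth at rate −λ₁ ≈ 4.88).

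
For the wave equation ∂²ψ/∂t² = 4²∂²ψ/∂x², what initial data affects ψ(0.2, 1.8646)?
Domain of dependence: [-7.2584, 7.6584]. Signals travel at speed 4, so data within |x - 0.2| ≤ 4·1.8646 = 7.4584 can reach the point.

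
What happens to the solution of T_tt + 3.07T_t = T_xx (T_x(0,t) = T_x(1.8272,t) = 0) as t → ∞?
T → constant (steady state). Damping (γ=3.07) dissipates the nonconstant modes; with Neumann BCs the spatial average obeys M''+γM'=0 and tends to a finite limit.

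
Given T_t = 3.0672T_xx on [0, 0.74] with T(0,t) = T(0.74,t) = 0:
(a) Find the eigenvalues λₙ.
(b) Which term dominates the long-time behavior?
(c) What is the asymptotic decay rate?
Eigenvalues: λₙ = 3.0672n²π²/0.74².
First three modes:
  n=1: λ₁ = 3.0672π²/0.74² ≈ 55.281
  n=2: λ₂ = 12.2688π²/0.74² ≈ 221.125 (4× faster decay)
  n=3: λ₃ = 27.6048π²/0.74² ≈ 497.532 (9× faster decay)
As t → ∞, higher modes decay exponentially faster. The n=1 mode dominates: T ~ c₁ sin(πx/0.74) e^{-λ₁t}.
Decay rate: λ₁ = 3.0672π²/0.74² ≈ 55.281.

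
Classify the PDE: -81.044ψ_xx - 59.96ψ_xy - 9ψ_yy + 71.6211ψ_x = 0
A = -81.044, B = -59.96, C = -9. Discriminant B² - 4AC = 677.6176. Since 677.6176 > 0, hyperbolic.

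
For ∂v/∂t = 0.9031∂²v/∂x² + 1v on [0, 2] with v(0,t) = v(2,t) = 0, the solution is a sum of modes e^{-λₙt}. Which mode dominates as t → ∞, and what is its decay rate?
Eigenvalues: λₙ = 0.9031n²π²/2² - 1.
First three modes:
  n=1: λ₁ = 0.9031π²/2² - 1 ≈ 1.228
  n=2: λ₂ = 3.6124π²/2² - 1 ≈ 7.913
  n=3: λ₃ = 8.1279π²/2² - 1 ≈ 19.055
Since 0.9031π²/2² ≈ 2.228 > 1, all λₙ > 0.
The n=1 mode decays slowest → dominates as t → ∞.
Asymptotic: v ~ c₁ sin(πx/2) e^{-λ₁t} with decay rate λ₁ ≈ 1.228.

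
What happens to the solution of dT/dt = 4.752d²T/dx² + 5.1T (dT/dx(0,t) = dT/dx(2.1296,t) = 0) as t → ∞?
T grows unboundedly. With Neumann BCs the constant mode has diffusion eigenvalue 0, so any r > 0 makes it grow like e^(5.1t); solution grows exponentially.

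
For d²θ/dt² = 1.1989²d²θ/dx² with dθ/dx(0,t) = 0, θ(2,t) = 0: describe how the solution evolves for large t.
θ oscillates (no decay). Energy is conserved; the solution oscillates indefinitely as standing waves.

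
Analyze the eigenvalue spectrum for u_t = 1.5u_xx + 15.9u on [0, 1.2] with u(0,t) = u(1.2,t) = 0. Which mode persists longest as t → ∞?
Eigenvalues: λₙ = 1.5n²π²/1.2² - 15.9.
First three modes:
  n=1: λ₁ = 1.5π²/1.2² - 15.9 ≈ -5.619
  n=2: λ₂ = 6π²/1.2² - 15.9 ≈ 25.223
  n=3: λ₃ = 13.5π²/1.2² - 15.9 ≈ 76.628
Since 1.5π²/1.2² ≈ 10.281 < 15.9, λ₁ < 0.
The n=1 mode grows fastest (−λₙ is largest for n=1) → dominates.
Asymptotic: u ~ c₁ sin(πx/1.2) e^{5.619t} (exponential growth at rate −λ₁ ≈ 5.619).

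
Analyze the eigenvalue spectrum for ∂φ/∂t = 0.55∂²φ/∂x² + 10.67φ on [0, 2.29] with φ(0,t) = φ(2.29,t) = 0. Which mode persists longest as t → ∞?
Eigenvalues: λₙ = 0.55n²π²/2.29² - 10.67.
First three modes:
  n=1: λ₁ = 0.55π²/2.29² - 10.67 ≈ -9.635
  n=2: λ₂ = 2.2π²/2.29² - 10.67 ≈ -6.53
  n=3: λ₃ = 4.95π²/2.29² - 10.67 ≈ -1.354
Since 0.55π²/2.29² ≈ 1.035 < 10.67, λ₁ < 0.
The n=1 mode grows fastest (−λₙ is largest for n=1) → dominates.
Asymptotic: φ ~ c₁ sin(πx/2.29) e^{9.635t} (exponential growth at rate −λ₁ ≈ 9.635).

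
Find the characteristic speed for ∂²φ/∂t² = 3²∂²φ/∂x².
Speed = 3. Information travels along characteristics x = x₀ ± 3t.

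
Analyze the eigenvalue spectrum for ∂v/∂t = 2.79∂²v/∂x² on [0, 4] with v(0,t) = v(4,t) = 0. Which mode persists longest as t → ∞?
Eigenvalues: λₙ = 2.79n²π²/4².
First three modes:
  n=1: λ₁ = 2.79π²/4² ≈ 1.721
  n=2: λ₂ = 11.16π²/4² ≈ 6.884 (4× faster decay)
  n=3: λ₃ = 25.11π²/4² ≈ 15.489 (9× faster decay)
As t → ∞, higher modes decay exponentially faster. The n=1 mode dominates: v ~ c₁ sin(πx/4) e^{-λ₁t}.
Decay rate: λ₁ = 2.79π²/4² ≈ 1.721.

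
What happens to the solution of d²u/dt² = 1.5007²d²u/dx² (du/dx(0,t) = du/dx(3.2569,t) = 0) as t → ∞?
u oscillates about a mean that drifts linearly in t (generically unbounded; no decay). There is no damping, so the nonconstant modes persist as standing waves (energy conserved, no decay). But with Neumann conditions at both ends the constant mode has eigenvalue 0: the spatial mean M(t) of u satisfies M'' = 0, so M(t) = M(0) + M'(0)·t. Unless the initial velocity has zero mean (∫u_t(x,0)dx = 0), the solution grows linearly in t (unbounded, though not exponentially); if it does have zero mean, the solution stays bounded and simply oscillates.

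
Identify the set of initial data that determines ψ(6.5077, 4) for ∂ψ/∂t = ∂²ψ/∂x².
The entire real line. The heat equation has infinite propagation speed: any initial disturbance instantly affects all points (though exponentially small far away).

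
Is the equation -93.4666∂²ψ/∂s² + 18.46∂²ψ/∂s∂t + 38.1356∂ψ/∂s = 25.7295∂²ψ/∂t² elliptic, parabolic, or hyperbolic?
Rewriting in standard form: -93.4666∂²ψ/∂s² + 18.46∂²ψ/∂s∂t - 25.7295∂²ψ/∂t² + 38.1356∂ψ/∂s = 0. Computing B² - 4AC with A = -93.4666, B = 18.46, C = -25.7295: discriminant = -9278.6239388 (negative). Answer: elliptic.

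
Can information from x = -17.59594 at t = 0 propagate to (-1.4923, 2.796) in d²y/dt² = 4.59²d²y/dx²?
No. The domain of dependence is [-14.32594, 11.34134], and -17.59594 is outside this interval.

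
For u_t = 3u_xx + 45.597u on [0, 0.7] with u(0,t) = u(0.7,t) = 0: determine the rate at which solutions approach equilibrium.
Eigenvalues: λₙ = 3n²π²/0.7² - 45.597.
First three modes:
  n=1: λ₁ = 3π²/0.7² - 45.597 ≈ 14.829
  n=2: λ₂ = 12π²/0.7² - 45.597 ≈ 196.108
  n=3: λ₃ = 27π²/0.7² - 45.597 ≈ 498.238
Since 3π²/0.7² ≈ 60.426 > 45.597, all λₙ > 0.
The n=1 mode decays slowest → dominates as t → ∞.
Asymptotic: u ~ c₁ sin(πx/0.7) e^{-λ₁t} with decay rate λ₁ ≈ 14.829.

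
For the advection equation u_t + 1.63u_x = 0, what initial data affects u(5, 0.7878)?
A single point: x = 3.715886. The characteristic through (5, 0.7878) is x - 1.63t = const, so x = 5 - 1.63·0.7878 = 3.715886.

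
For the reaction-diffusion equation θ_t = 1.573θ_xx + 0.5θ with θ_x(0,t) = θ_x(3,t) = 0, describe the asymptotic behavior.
θ grows unboundedly. With Neumann BCs the constant mode has diffusion eigenvalue 0, so any r > 0 makes it grow like e^(0.5t); solution grows exponentially.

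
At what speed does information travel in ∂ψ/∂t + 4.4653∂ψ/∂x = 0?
Speed = 4.4653. Information travels along x - 4.4653t = const (rightward).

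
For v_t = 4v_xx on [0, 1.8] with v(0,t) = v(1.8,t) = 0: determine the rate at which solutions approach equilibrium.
Eigenvalues: λₙ = 4n²π²/1.8².
First three modes:
  n=1: λ₁ = 4π²/1.8² ≈ 12.185
  n=2: λ₂ = 16π²/1.8² ≈ 48.739 (4× faster decay)
  n=3: λ₃ = 36π²/1.8² ≈ 109.662 (9× faster decay)
As t → ∞, higher modes decay exponentially faster. The n=1 mode dominates: v ~ c₁ sin(πx/1.8) e^{-λ₁t}.
Decay rate: λ₁ = 4π²/1.8² ≈ 12.185.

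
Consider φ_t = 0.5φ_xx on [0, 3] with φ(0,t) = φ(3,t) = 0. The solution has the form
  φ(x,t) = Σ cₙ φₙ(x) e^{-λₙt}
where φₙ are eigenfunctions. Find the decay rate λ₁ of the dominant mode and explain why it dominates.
Eigenvalues: λₙ = 0.5n²π²/3².
First three modes:
  n=1: λ₁ = 0.5π²/3² ≈ 0.548
  n=2: λ₂ = 2π²/3² ≈ 2.193 (4× faster decay)
  n=3: λ₃ = 4.5π²/3² ≈ 4.935 (9× faster decay)
As t → ∞, higher modes decay exponentially faster. The n=1 mode dominates: φ ~ c₁ sin(πx/3) e^{-λ₁t}.
Decay rate: λ₁ = 0.5π²/3² ≈ 0.548.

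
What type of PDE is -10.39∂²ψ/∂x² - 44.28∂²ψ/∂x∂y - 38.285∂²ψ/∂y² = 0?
With A = -10.39, B = -44.28, C = -38.285, the discriminant is 369.5938. This is a hyperbolic PDE.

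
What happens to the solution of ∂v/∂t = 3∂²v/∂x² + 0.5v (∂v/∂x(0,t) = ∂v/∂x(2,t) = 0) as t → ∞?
v grows unboundedly. With Neumann BCs the constant mode has diffusion eigenvalue 0, so any r > 0 makes it grow like e^(0.5t); solution grows exponentially.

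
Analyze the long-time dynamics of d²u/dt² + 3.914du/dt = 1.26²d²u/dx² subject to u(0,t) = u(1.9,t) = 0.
Long-time behavior: u → 0. Damping (γ=3.914) dissipates energy; oscillations decay exponentially.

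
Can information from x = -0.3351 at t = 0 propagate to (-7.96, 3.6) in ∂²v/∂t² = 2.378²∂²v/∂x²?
Yes. The domain of dependence is [-16.5208, 0.6008], and -0.3351 ∈ [-16.5208, 0.6008].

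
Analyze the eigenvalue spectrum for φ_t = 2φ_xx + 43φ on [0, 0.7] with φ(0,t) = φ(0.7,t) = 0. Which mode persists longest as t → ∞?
Eigenvalues: λₙ = 2n²π²/0.7² - 43.
First three modes:
  n=1: λ₁ = 2π²/0.7² - 43 ≈ -2.716
  n=2: λ₂ = 8π²/0.7² - 43 ≈ 118.136
  n=3: λ₃ = 18π²/0.7² - 43 ≈ 319.557
Since 2π²/0.7² ≈ 40.284 < 43, λ₁ < 0.
The n=1 mode grows fastest (−λₙ is largest for n=1) → dominates.
Asymptotic: φ ~ c₁ sin(πx/0.7) e^{2.716t} (exponential growth at rate −λ₁ ≈ 2.716).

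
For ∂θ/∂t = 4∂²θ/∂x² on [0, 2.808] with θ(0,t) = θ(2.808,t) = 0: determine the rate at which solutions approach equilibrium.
Eigenvalues: λₙ = 4n²π²/2.808².
First three modes:
  n=1: λ₁ = 4π²/2.808² ≈ 5.007
  n=2: λ₂ = 16π²/2.808² ≈ 20.027 (4× faster decay)
  n=3: λ₃ = 36π²/2.808² ≈ 45.062 (9× faster decay)
As t → ∞, higher modes decay exponentially faster. The n=1 mode dominates: θ ~ c₁ sin(πx/2.808) e^{-λ₁t}.
Decay rate: λ₁ = 4π²/2.808² ≈ 5.007.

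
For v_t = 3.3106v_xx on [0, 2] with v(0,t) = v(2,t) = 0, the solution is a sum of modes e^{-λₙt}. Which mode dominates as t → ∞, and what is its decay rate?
Eigenvalues: λₙ = 3.3106n²π²/2².
First three modes:
  n=1: λ₁ = 3.3106π²/2² ≈ 8.169
  n=2: λ₂ = 13.2424π²/2² ≈ 32.674 (4× faster decay)
  n=3: λ₃ = 29.7954π²/2² ≈ 73.517 (9× faster decay)
As t → ∞, higher modes decay exponentially faster. The n=1 mode dominates: v ~ c₁ sin(πx/2) e^{-λ₁t}.
Decay rate: λ₁ = 3.3106π²/2² ≈ 8.169.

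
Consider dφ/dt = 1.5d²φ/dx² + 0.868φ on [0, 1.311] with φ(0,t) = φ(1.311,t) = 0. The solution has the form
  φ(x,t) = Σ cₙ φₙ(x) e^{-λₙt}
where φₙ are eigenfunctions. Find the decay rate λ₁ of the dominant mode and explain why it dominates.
Eigenvalues: λₙ = 1.5n²π²/1.311² - 0.868.
First three modes:
  n=1: λ₁ = 1.5π²/1.311² - 0.868 ≈ 7.746
  n=2: λ₂ = 6π²/1.311² - 0.868 ≈ 33.586
  n=3: λ₃ = 13.5π²/1.311² - 0.868 ≈ 76.655
Since 1.5π²/1.311² ≈ 8.614 > 0.868, all λₙ > 0.
The n=1 mode decays slowest → dominates as t → ∞.
Asymptotic: φ ~ c₁ sin(πx/1.311) e^{-λ₁t} with decay rate λ₁ ≈ 7.746.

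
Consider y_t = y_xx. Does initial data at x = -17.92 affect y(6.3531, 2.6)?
Yes, for any finite x. The heat equation has infinite propagation speed, so all initial data affects all points at any t > 0.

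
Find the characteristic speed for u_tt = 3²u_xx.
Speed = 3. Information travels along characteristics x = x₀ ± 3t.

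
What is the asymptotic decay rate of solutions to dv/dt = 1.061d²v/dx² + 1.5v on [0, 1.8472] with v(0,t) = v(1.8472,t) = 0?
Eigenvalues: λₙ = 1.061n²π²/1.8472² - 1.5.
First three modes:
  n=1: λ₁ = 1.061π²/1.8472² - 1.5 ≈ 1.569
  n=2: λ₂ = 4.244π²/1.8472² - 1.5 ≈ 10.776
  n=3: λ₃ = 9.549π²/1.8472² - 1.5 ≈ 26.12
Since 1.061π²/1.8472² ≈ 3.069 > 1.5, all λₙ > 0.
The n=1 mode decays slowest → dominates as t → ∞.
Asymptotic: v ~ c₁ sin(πx/1.8472) e^{-λ₁t} with decay rate λ₁ ≈ 1.569.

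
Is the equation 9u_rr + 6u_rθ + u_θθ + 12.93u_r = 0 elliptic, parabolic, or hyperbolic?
Computing B² - 4AC with A = 9, B = 6, C = 1: discriminant = 0 (zero). Answer: parabolic.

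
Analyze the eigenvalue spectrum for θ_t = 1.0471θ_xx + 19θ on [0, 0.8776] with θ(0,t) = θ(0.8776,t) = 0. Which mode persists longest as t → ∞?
Eigenvalues: λₙ = 1.0471n²π²/0.8776² - 19.
First three modes:
  n=1: λ₁ = 1.0471π²/0.8776² - 19 ≈ -5.582
  n=2: λ₂ = 4.1884π²/0.8776² - 19 ≈ 34.673
  n=3: λ₃ = 9.4239π²/0.8776² - 19 ≈ 101.764
Since 1.0471π²/0.8776² ≈ 13.418 < 19, λ₁ < 0.
The n=1 mode grows fastest (−λₙ is largest for n=1) → dominates.
Asymptotic: θ ~ c₁ sin(πx/0.8776) e^{5.582t} (exponential growth at rate −λ₁ ≈ 5.582).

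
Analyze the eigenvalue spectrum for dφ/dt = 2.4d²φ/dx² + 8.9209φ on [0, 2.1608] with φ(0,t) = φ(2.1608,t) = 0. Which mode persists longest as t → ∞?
Eigenvalues: λₙ = 2.4n²π²/2.1608² - 8.9209.
First three modes:
  n=1: λ₁ = 2.4π²/2.1608² - 8.9209 ≈ -3.848
  n=2: λ₂ = 9.6π²/2.1608² - 8.9209 ≈ 11.372
  n=3: λ₃ = 21.6π²/2.1608² - 8.9209 ≈ 36.738
Since 2.4π²/2.1608² ≈ 5.073 < 8.9209, λ₁ < 0.
The n=1 mode grows fastest (−λₙ is largest for n=1) → dominates.
Asymptotic: φ ~ c₁ sin(πx/2.1608) e^{3.848t} (exponential growth at rate −λ₁ ≈ 3.848).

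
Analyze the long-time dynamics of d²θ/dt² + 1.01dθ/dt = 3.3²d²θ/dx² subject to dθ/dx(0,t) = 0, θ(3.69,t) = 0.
Long-time behavior: θ → 0. Damping (γ=1.01) dissipates energy; oscillations decay exponentially.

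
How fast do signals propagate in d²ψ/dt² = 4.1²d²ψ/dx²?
Speed = 4.1. Information travels along characteristics x = x₀ ± 4.1t.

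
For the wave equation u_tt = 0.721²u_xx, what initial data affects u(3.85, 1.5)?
Domain of dependence: [2.7685, 4.9315]. Signals travel at speed 0.721, so data within |x - 3.85| ≤ 0.721·1.5 = 1.0815 can reach the point.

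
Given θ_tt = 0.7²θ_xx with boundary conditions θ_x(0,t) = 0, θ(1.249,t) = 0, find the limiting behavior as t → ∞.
θ oscillates (no decay). Energy is conserved; the solution oscillates indefinitely as standing waves.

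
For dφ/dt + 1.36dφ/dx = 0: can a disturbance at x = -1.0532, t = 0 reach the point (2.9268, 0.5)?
No. Only data at x = 2.2468 affects (2.9268, 0.5). Advection has one-way propagation along characteristics.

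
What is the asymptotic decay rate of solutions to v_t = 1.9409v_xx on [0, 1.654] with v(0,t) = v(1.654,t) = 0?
Eigenvalues: λₙ = 1.9409n²π²/1.654².
First three modes:
  n=1: λ₁ = 1.9409π²/1.654² ≈ 7.002
  n=2: λ₂ = 7.7636π²/1.654² ≈ 28.009 (4× faster decay)
  n=3: λ₃ = 17.4681π²/1.654² ≈ 63.019 (9× faster decay)
As t → ∞, higher modes decay exponentially faster. The n=1 mode dominates: v ~ c₁ sin(πx/1.654) e^{-λ₁t}.
Decay rate: λ₁ = 1.9409π²/1.654² ≈ 7.002.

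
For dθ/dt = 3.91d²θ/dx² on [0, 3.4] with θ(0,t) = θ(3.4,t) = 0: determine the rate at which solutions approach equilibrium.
Eigenvalues: λₙ = 3.91n²π²/3.4².
First three modes:
  n=1: λ₁ = 3.91π²/3.4² ≈ 3.338
  n=2: λ₂ = 15.64π²/3.4² ≈ 13.353 (4× faster decay)
  n=3: λ₃ = 35.19π²/3.4² ≈ 30.044 (9× faster decay)
As t → ∞, higher modes decay exponentially faster. The n=1 mode dominates: θ ~ c₁ sin(πx/3.4) e^{-λ₁t}.
Decay rate: λ₁ = 3.91π²/3.4² ≈ 3.338.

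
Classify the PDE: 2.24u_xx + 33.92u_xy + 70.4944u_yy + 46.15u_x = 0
A = 2.24, B = 33.92, C = 70.4944. Discriminant B² - 4AC = 518.936576. Since 518.936576 > 0, hyperbolic.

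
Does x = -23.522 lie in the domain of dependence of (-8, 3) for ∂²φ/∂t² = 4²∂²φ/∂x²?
No. The domain of dependence is [-20, 4], and -23.522 is outside this interval.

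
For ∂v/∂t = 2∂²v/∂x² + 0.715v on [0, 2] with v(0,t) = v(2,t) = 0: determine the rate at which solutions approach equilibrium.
Eigenvalues: λₙ = 2n²π²/2² - 0.715.
First three modes:
  n=1: λ₁ = 2π²/2² - 0.715 ≈ 4.22
  n=2: λ₂ = 8π²/2² - 0.715 ≈ 19.024
  n=3: λ₃ = 18π²/2² - 0.715 ≈ 43.698
Since 2π²/2² ≈ 4.935 > 0.715, all λₙ > 0.
The n=1 mode decays slowest → dominates as t → ∞.
Asymptotic: v ~ c₁ sin(πx/2) e^{-λ₁t} with decay rate λ₁ ≈ 4.22.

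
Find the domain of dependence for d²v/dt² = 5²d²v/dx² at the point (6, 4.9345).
Domain of dependence: [-18.6725, 30.6725]. Signals travel at speed 5, so data within |x - 6| ≤ 5·4.9345 = 24.6725 can reach the point.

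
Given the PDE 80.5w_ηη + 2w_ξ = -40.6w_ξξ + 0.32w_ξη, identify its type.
Rewriting in standard form: 40.6w_ξξ - 0.32w_ξη + 80.5w_ηη + 2w_ξ = 0. The second-order coefficients are A = 40.6, B = -0.32, C = 80.5. Since B² - 4AC = -13073.0976 < 0, this is an elliptic PDE.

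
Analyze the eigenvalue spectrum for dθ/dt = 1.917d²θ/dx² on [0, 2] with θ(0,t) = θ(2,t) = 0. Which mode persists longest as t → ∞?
Eigenvalues: λₙ = 1.917n²π²/2².
First three modes:
  n=1: λ₁ = 1.917π²/2² ≈ 4.73
  n=2: λ₂ = 7.668π²/2² ≈ 18.92 (4× faster decay)
  n=3: λ₃ = 17.253π²/2² ≈ 42.57 (9× faster decay)
As t → ∞, higher modes decay exponentially faster. The n=1 mode dominates: θ ~ c₁ sin(πx/2) e^{-λ₁t}.
Decay rate: λ₁ = 1.917π²/2² ≈ 4.73.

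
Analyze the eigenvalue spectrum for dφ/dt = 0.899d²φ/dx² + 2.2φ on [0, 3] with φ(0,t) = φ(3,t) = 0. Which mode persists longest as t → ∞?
Eigenvalues: λₙ = 0.899n²π²/3² - 2.2.
First three modes:
  n=1: λ₁ = 0.899π²/3² - 2.2 ≈ -1.214
  n=2: λ₂ = 3.596π²/3² - 2.2 ≈ 1.743
  n=3: λ₃ = 8.091π²/3² - 2.2 ≈ 6.673
Since 0.899π²/3² ≈ 0.986 < 2.2, λ₁ < 0.
The n=1 mode grows fastest (−λₙ is largest for n=1) → dominates.
Asymptotic: φ ~ c₁ sin(πx/3) e^{1.214t} (exponential growth at rate −λ₁ ≈ 1.214).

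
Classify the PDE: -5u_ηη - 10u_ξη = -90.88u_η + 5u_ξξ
Rewriting in standard form: -5u_ξξ - 10u_ξη - 5u_ηη + 90.88u_η = 0. A = -5, B = -10, C = -5. Discriminant B² - 4AC = 0. Since 0 = 0, parabolic.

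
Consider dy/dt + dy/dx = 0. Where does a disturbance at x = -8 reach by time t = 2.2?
At x = -5.8. The characteristic carries data from (-8, 0) to (-5.8, 2.2).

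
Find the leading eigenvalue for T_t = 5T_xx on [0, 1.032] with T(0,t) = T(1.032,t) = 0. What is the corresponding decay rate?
Eigenvalues: λₙ = 5n²π²/1.032².
First three modes:
  n=1: λ₁ = 5π²/1.032² ≈ 46.335
  n=2: λ₂ = 20π²/1.032² ≈ 185.341 (4× faster decay)
  n=3: λ₃ = 45π²/1.032² ≈ 417.016 (9× faster decay)
As t → ∞, higher modes decay exponentially faster. The n=1 mode dominates: T ~ c₁ sin(πx/1.032) e^{-λ₁t}.
Decay rate: λ₁ = 5π²/1.032² ≈ 46.335.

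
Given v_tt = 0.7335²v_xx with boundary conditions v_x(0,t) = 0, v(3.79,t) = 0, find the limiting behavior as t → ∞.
v oscillates (no decay). Energy is conserved; the solution oscillates indefinitely as standing waves.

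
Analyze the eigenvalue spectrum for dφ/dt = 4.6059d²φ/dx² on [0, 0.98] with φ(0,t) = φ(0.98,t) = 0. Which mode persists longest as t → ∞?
Eigenvalues: λₙ = 4.6059n²π²/0.98².
First three modes:
  n=1: λ₁ = 4.6059π²/0.98² ≈ 47.333
  n=2: λ₂ = 18.4236π²/0.98² ≈ 189.331 (4× faster decay)
  n=3: λ₃ = 41.4531π²/0.98² ≈ 425.995 (9× faster decay)
As t → ∞, higher modes decay exponentially faster. The n=1 mode dominates: φ ~ c₁ sin(πx/0.98) e^{-λ₁t}.
Decay rate: λ₁ = 4.6059π²/0.98² ≈ 47.333.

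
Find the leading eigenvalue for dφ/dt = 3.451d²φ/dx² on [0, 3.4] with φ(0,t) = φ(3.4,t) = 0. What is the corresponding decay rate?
Eigenvalues: λₙ = 3.451n²π²/3.4².
First three modes:
  n=1: λ₁ = 3.451π²/3.4² ≈ 2.946
  n=2: λ₂ = 13.804π²/3.4² ≈ 11.785 (4× faster decay)
  n=3: λ₃ = 31.059π²/3.4² ≈ 26.517 (9× faster decay)
As t → ∞, higher modes decay exponentially faster. The n=1 mode dominates: φ ~ c₁ sin(πx/3.4) e^{-λ₁t}.
Decay rate: λ₁ = 3.451π²/3.4² ≈ 2.946.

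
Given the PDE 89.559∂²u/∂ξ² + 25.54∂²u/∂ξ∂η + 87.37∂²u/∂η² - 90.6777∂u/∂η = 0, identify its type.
The second-order coefficients are A = 89.559, B = 25.54, C = 87.37. Since B² - 4AC = -30646.78772 < 0, this is an elliptic PDE.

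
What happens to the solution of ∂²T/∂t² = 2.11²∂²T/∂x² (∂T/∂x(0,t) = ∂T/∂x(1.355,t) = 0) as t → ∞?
T oscillates about a mean that drifts linearly in t (generically unbounded; no decay). There is no damping, so the nonconstant modes persist as standing waves (energy conserved, no decay). But with Neumann conditions at both ends the constant mode has eigenvalue 0: the spatial mean M(t) of T satisfies M'' = 0, so M(t) = M(0) + M'(0)·t. Unless the initial velocity has zero mean (∫T_t(x,0)dx = 0), the solution grows linearly in t (unbounded, though not exponentially); if it does have zero mean, the solution stays bounded and simply oscillates.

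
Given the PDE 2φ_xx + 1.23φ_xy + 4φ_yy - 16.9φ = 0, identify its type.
The second-order coefficients are A = 2, B = 1.23, C = 4. Since B² - 4AC = -30.4871 < 0, this is an elliptic PDE.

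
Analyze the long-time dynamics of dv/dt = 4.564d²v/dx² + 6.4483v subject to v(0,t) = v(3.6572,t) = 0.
Long-time behavior: v grows unboundedly. Reaction dominates diffusion (r=6.4483 > κπ²/L²≈3.37); solution grows exponentially.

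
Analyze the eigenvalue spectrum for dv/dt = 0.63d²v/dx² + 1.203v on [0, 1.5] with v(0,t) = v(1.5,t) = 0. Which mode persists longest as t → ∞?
Eigenvalues: λₙ = 0.63n²π²/1.5² - 1.203.
First three modes:
  n=1: λ₁ = 0.63π²/1.5² - 1.203 ≈ 1.56
  n=2: λ₂ = 2.52π²/1.5² - 1.203 ≈ 9.851
  n=3: λ₃ = 5.67π²/1.5² - 1.203 ≈ 23.668
Since 0.63π²/1.5² ≈ 2.763 > 1.203, all λₙ > 0.
The n=1 mode decays slowest → dominates as t → ∞.
Asymptotic: v ~ c₁ sin(πx/1.5) e^{-λ₁t} with decay rate λ₁ ≈ 1.56.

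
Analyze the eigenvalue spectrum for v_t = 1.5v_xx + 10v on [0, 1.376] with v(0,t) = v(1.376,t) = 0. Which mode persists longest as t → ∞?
Eigenvalues: λₙ = 1.5n²π²/1.376² - 10.
First three modes:
  n=1: λ₁ = 1.5π²/1.376² - 10 ≈ -2.181
  n=2: λ₂ = 6π²/1.376² - 10 ≈ 21.276
  n=3: λ₃ = 13.5π²/1.376² - 10 ≈ 60.371
Since 1.5π²/1.376² ≈ 7.819 < 10, λ₁ < 0.
The n=1 mode grows fastest (−λₙ is largest for n=1) → dominates.
Asymptotic: v ~ c₁ sin(πx/1.376) e^{2.181t} (exponential growth at rate −λ₁ ≈ 2.181).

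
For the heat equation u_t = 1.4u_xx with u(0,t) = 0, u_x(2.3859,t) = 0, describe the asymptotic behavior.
u → 0. Heat escapes through the Dirichlet boundary.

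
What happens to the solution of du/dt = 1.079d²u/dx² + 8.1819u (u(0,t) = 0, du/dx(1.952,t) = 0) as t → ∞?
u grows unboundedly. Reaction dominates diffusion (r=8.1819 > κπ²/(4L²)≈0.7); solution grows exponentially.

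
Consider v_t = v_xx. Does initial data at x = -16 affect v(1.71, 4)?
Yes, for any finite x. The heat equation has infinite propagation speed, so all initial data affects all points at any t > 0.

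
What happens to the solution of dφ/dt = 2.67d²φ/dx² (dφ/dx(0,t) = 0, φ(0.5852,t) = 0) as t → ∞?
φ → 0. Heat escapes through the Dirichlet boundary.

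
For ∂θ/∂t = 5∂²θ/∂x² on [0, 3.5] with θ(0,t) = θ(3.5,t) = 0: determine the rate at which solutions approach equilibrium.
Eigenvalues: λₙ = 5n²π²/3.5².
First three modes:
  n=1: λ₁ = 5π²/3.5² ≈ 4.028
  n=2: λ₂ = 20π²/3.5² ≈ 16.114 (4× faster decay)
  n=3: λ₃ = 45π²/3.5² ≈ 36.256 (9× faster decay)
As t → ∞, higher modes decay exponentially faster. The n=1 mode dominates: θ ~ c₁ sin(πx/3.5) e^{-λ₁t}.
Decay rate: λ₁ = 5π²/3.5² ≈ 4.028.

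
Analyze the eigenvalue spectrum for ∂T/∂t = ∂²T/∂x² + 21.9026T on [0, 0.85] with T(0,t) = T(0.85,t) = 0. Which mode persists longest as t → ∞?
Eigenvalues: λₙ = n²π²/0.85² - 21.9026.
First three modes:
  n=1: λ₁ = π²/0.85² - 21.9026 ≈ -8.242
  n=2: λ₂ = 4π²/0.85² - 21.9026 ≈ 32.739
  n=3: λ₃ = 9π²/0.85² - 21.9026 ≈ 101.041
Since π²/0.85² ≈ 13.66 < 21.9026, λ₁ < 0.
The n=1 mode grows fastest (−λₙ is largest for n=1) → dominates.
Asymptotic: T ~ c₁ sin(πx/0.85) e^{8.242t} (exponential growth at rate −λ₁ ≈ 8.242).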